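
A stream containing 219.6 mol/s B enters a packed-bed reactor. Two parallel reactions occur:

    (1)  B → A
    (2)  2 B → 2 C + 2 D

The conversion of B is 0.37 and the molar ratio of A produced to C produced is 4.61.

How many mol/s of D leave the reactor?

14.5 mol/s

Conversion of B: B consumed = 0.37 × 219.6 = 81.25 mol/s = 1ξ₁ + 2ξ₂.
Selectivity: 1ξ₁ / (2ξ₂) = 4.61 → ξ₁ = 9.22 ξ₂.
Substitute: (1·9.22 + 2) ξ₂ = 81.25 → ξ₂ = 7.242 mol/s, ξ₁ = 66.77 mol/s.
Outlet amounts (n = n₀ + Σ ν·ξ):
  B: 219.6 − 1(66.77) − 2(7.242) = 138.3
  A: 0 + 1(66.77) = 66.77
  C: 0 + 2(7.242) = 14.48
  D: 0 + 2(7.242) = 14.48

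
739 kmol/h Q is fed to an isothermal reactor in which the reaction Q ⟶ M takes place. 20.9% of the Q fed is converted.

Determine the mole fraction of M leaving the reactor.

Q reacted = 0.209 × 739 = 154.5 kmol/h; ν_Q = −1, so ξ = 154.5/1 = 154.5 kmol/h.
Outlet amounts (n = n₀ + ν ξ):
  Q: 739 − 1(154.5) = 584.5
  M: 0 + 1(154.5) = 154.5
Total out = 739 kmol/h; y_M = 154.5 / 739 = 0.209.

0.209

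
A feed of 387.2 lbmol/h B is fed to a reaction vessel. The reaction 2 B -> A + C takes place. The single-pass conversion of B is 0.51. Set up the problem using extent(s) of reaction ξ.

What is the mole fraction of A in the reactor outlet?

B reacted = 0.51 × 387.2 = 197.5 lbmol/h; ν_B = −2, so ξ = 197.5/2 = 98.74 lbmol/h.
Outlet amounts (n = n₀ + ν ξ):
  B: 387.2 − 2(98.74) = 189.7
  A: 0 + 1(98.74) = 98.74
  C: 0 + 1(98.74) = 98.74
Total out = 387.2 lbmol/h; y_A = 98.74 / 387.2 = 0.255.

0.255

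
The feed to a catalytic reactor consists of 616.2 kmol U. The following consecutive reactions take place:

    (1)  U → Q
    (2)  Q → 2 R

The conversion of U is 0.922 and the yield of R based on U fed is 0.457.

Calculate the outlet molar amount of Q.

Conversion of U: U consumed = 1ξ₁ = 0.922 × 616.2 → ξ₁ = 568.1 kmol.
Yield of R: 2ξ₂ / 616.2 = 0.457 → ξ₂ = 140.8 kmol.
Outlet amounts (n = n₀ + Σ ν·ξ):
  U: 616.2 − 1(568.1) = 48.06
  Q: 0 + 1(568.1) − 1(140.8) = 427.3
  R: 0 + 2(140.8) = 281.6

427 kmol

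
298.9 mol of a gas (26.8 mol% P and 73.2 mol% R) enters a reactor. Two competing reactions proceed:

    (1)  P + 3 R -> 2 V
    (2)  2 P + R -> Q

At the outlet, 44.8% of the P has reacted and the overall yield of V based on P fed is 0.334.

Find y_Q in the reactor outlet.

0.0451

Yield of V: 2ξ₁ / 80.11 = 0.334 → ξ₁ = 13.38 mol.
Conversion of P: 1ξ₁ + 2ξ₂ = 0.448 × 80.11 = 35.89 → ξ₂ = 11.25 mol.
Outlet amounts (n = n₀ + Σ ν·ξ):
  P: 80.11 − 1(13.38) − 2(11.25) = 44.22
  R: 218.8 − 3(13.38) − 1(11.25) = 167.4
  V: 0 + 2(13.38) = 26.76
  Q: 0 + 1(11.25) = 11.25
Total out = 249.6 mol; y_Q = 11.25 / 249.6 = 0.04508.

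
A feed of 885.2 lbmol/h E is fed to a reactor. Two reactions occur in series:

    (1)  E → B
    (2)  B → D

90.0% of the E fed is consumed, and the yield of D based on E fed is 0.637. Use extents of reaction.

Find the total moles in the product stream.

885 lbmol/h

Conversion of E: E consumed = 1ξ₁ = 0.9 × 885.2 → ξ₁ = 796.7 lbmol/h.
Yield of D: 1ξ₂ / 885.2 = 0.637 → ξ₂ = 563.9 lbmol/h.
Outlet amounts (n = n₀ + Σ ν·ξ):
  E: 885.2 − 1(796.7) = 88.52
  B: 0 + 1(796.7) − 1(563.9) = 232.8
  D: 0 + 1(563.9) = 563.9
Total out = 88.52 + 232.8 + 563.9 = 885.2 lbmol/h.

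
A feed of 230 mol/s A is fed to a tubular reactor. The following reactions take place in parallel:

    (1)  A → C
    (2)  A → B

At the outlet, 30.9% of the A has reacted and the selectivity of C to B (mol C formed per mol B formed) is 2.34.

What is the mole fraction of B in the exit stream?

Conversion of A: A consumed = 0.309 × 230 = 71.07 mol/s = 1ξ₁ + 1ξ₂.
Selectivity: 1ξ₁ / (1ξ₂) = 2.34 → ξ₁ = 2.34 ξ₂.
Substitute: (1·2.34 + 1) ξ₂ = 71.07 → ξ₂ = 21.28 mol/s, ξ₁ = 49.79 mol/s.
Outlet amounts (n = n₀ + Σ ν·ξ):
  A: 230 − 1(49.79) − 1(21.28) = 158.9
  C: 0 + 1(49.79) = 49.79
  B: 0 + 1(21.28) = 21.28
Total out = 230 mol/s; y_B = 21.28 / 230 = 0.09251.

0.0925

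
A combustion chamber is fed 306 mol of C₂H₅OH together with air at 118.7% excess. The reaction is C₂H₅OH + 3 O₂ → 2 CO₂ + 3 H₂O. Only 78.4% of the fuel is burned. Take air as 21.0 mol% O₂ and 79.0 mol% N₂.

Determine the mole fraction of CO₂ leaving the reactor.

0.0475

Stoichiometric O₂ = 3 × 306 = 918 mol; O₂ fed = 918 × 2.187 = 2008 mol.
N₂ fed = 2008 × 79/21 = 7553 mol.
Fuel reacted = 0.784 × 306 → ξ = 239.9 mol.
Outlet (n = n₀ + ν ξ):
  C₂H₅OH: 306 − 1(239.9) = 66.1
  O₂: 2008 − 3(239.9) = 1288
  N₂: 7553 (inert)
  CO₂: 0 + 2(239.9) = 479.8
  H₂O: 0 + 3(239.9) = 719.7
Total out = 10110 mol; y_CO₂ = 479.8 / 10110 = 0.04748.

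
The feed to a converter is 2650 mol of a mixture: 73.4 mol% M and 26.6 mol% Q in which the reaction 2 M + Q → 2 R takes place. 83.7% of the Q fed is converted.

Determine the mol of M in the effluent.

765 mol

Q reacted = 0.837 × 704.9 = 590 mol; ν_Q = −1, so ξ = 590/1 = 590 mol.
Outlet amounts (n = n₀ + ν ξ):
  M: 1945 − 2(590) = 765.1
  Q: 704.9 − 1(590) = 114.9
  R: 0 + 2(590) = 1180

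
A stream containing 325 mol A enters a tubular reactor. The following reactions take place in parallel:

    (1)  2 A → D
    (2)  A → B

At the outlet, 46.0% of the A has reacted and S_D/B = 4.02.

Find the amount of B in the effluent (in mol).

Conversion of A: A consumed = 0.46 × 325 = 149.5 mol = 2ξ₁ + 1ξ₂.
Selectivity: 1ξ₁ / (1ξ₂) = 4.02 → ξ₁ = 4.02 ξ₂.
Substitute: (2·4.02 + 1) ξ₂ = 149.5 → ξ₂ = 16.54 mol, ξ₁ = 66.48 mol.
Outlet amounts (n = n₀ + Σ ν·ξ):
  A: 325 − 2(66.48) − 1(16.54) = 175.5
  D: 0 + 1(66.48) = 66.48
  B: 0 + 1(16.54) = 16.54

16.5 mol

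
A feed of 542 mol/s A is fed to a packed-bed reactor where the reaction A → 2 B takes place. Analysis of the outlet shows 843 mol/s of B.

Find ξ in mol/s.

For B: n = n₀ + 2ξ → 843 = 0 + 2ξ, giving ξ = 421.5 mol/s.
Outlet amounts (n = n₀ + ν ξ):
  A: 542 − 1(421.5) = 120.5
  B: 0 + 2(421.5) = 843

ξ = 422 mol/s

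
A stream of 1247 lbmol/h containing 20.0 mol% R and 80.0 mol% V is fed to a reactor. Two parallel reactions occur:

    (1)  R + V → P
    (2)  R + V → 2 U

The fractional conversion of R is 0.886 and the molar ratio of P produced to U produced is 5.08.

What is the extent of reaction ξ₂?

Conversion of R: R consumed = 0.886 × 249.4 = 221 lbmol/h = 1ξ₁ + 1ξ₂.
Selectivity: 1ξ₁ / (2ξ₂) = 5.08 → ξ₁ = 10.16 ξ₂.
Substitute: (1·10.16 + 1) ξ₂ = 221 → ξ₂ = 19.8 lbmol/h, ξ₁ = 201.2 lbmol/h.
Outlet amounts (n = n₀ + Σ ν·ξ):
  R: 249.4 − 1(201.2) − 1(19.8) = 28.43
  V: 997.6 − 1(201.2) − 1(19.8) = 776.6
  P: 0 + 1(201.2) = 201.2
  U: 0 + 2(19.8) = 39.6

ξ₂ = 19.8 lbmol/h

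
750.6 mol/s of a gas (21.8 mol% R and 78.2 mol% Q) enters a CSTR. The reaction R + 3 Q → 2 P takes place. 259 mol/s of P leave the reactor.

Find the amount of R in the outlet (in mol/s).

For P: n = n₀ + 2ξ → 259 = 0 + 2ξ, giving ξ = 129.5 mol/s.
Outlet amounts (n = n₀ + ν ξ):
  R: 163.6 − 1(129.5) = 34.13
  Q: 587 − 3(129.5) = 198.5
  P: 0 + 2(129.5) = 259

34.1 mol/s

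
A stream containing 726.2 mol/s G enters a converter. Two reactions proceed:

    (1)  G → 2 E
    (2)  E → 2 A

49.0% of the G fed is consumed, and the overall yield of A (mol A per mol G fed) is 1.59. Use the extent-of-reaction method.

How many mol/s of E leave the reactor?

Conversion of G: G consumed = 1ξ₁ = 0.49 × 726.2 → ξ₁ = 355.8 mol/s.
Yield of A: 2ξ₂ / 726.2 = 1.59 → ξ₂ = 577.3 mol/s.
Outlet amounts (n = n₀ + Σ ν·ξ):
  G: 726.2 − 1(355.8) = 370.4
  E: 0 + 2(355.8) − 1(577.3) = 134.3
  A: 0 + 2(577.3) = 1155

134 mol/s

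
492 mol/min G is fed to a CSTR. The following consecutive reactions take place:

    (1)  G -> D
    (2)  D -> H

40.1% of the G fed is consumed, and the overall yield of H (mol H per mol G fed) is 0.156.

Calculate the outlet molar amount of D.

121 mol/min

Conversion of G: G consumed = 1ξ₁ = 0.401 × 492 → ξ₁ = 197.3 mol/min.
Yield of H: 1ξ₂ / 492 = 0.156 → ξ₂ = 76.75 mol/min.
Outlet amounts (n = n₀ + Σ ν·ξ):
  G: 492 − 1(197.3) = 294.7
  D: 0 + 1(197.3) − 1(76.75) = 120.5
  H: 0 + 1(76.75) = 76.75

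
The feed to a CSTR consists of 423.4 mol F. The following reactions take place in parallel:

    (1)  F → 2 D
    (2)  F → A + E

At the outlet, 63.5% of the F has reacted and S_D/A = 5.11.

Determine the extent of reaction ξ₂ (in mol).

Conversion of F: F consumed = 0.635 × 423.4 = 268.9 mol = 1ξ₁ + 1ξ₂.
Selectivity: 2ξ₁ / (1ξ₂) = 5.11 → ξ₁ = 2.555 ξ₂.
Substitute: (1·2.555 + 1) ξ₂ = 268.9 → ξ₂ = 75.63 mol, ξ₁ = 193.2 mol.
Outlet amounts (n = n₀ + Σ ν·ξ):
  F: 423.4 − 1(193.2) − 1(75.63) = 154.5
  D: 0 + 2(193.2) = 386.5
  A: 0 + 1(75.63) = 75.63
  E: 0 + 1(75.63) = 75.63

ξ₂ = 75.6 mol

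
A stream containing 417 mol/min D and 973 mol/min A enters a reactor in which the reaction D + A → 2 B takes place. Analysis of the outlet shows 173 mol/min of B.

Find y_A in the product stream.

For B: n = n₀ + 2ξ → 173 = 0 + 2ξ, giving ξ = 86.5 mol/min.
Outlet amounts (n = n₀ + ν ξ):
  D: 417 − 1(86.5) = 330.5
  A: 973 − 1(86.5) = 886.5
  B: 0 + 2(86.5) = 173
Total out = 1390 mol/min; y_A = 886.5 / 1390 = 0.6378.

0.638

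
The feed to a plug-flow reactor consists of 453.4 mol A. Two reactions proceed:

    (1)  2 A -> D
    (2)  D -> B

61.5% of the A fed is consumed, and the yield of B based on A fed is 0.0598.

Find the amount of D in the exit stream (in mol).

Conversion of A: A consumed = 2ξ₁ = 0.615 × 453.4 → ξ₁ = 139.4 mol.
Yield of B: 1ξ₂ / 453.4 = 0.0598 → ξ₂ = 27.11 mol.
Outlet amounts (n = n₀ + Σ ν·ξ):
  A: 453.4 − 2(139.4) = 174.6
  D: 0 + 1(139.4) − 1(27.11) = 112.3
  B: 0 + 1(27.11) = 27.11

112 mol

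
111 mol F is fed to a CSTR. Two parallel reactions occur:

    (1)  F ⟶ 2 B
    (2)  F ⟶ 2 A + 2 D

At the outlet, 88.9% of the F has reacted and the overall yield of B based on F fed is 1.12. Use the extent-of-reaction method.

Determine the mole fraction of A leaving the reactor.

0.258

Yield of B: 2ξ₁ / 111 = 1.12 → ξ₁ = 62.16 mol.
Conversion of F: 1ξ₁ + 1ξ₂ = 0.889 × 111 = 98.68 → ξ₂ = 36.52 mol.
Outlet amounts (n = n₀ + Σ ν·ξ):
  F: 111 − 1(62.16) − 1(36.52) = 12.32
  B: 0 + 2(62.16) = 124.3
  A: 0 + 2(36.52) = 73.04
  D: 0 + 2(36.52) = 73.04
Total out = 282.7 mol; y_A = 73.04 / 282.7 = 0.2583.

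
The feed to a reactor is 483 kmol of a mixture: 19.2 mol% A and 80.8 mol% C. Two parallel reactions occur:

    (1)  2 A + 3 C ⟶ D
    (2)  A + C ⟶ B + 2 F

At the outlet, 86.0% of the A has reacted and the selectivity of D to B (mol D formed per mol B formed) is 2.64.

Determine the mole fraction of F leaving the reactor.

Conversion of A: A consumed = 0.86 × 92.74 = 79.75 kmol = 2ξ₁ + 1ξ₂.
Selectivity: 1ξ₁ / (1ξ₂) = 2.64 → ξ₁ = 2.64 ξ₂.
Substitute: (2·2.64 + 1) ξ₂ = 79.75 → ξ₂ = 12.7 kmol, ξ₁ = 33.53 kmol.
Outlet amounts (n = n₀ + Σ ν·ξ):
  A: 92.74 − 2(33.53) − 1(12.7) = 12.98
  C: 390.3 − 3(33.53) − 1(12.7) = 277
  D: 0 + 1(33.53) = 33.53
  B: 0 + 1(12.7) = 12.7
  F: 0 + 2(12.7) = 25.4
Total out = 361.6 kmol; y_F = 25.4 / 361.6 = 0.07024.

0.0702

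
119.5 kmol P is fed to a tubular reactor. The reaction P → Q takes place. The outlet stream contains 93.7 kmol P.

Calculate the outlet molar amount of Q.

For P: n = n₀ − 1ξ → 93.7 = 119.5 − 1ξ, giving ξ = 25.8 kmol.
Outlet amounts (n = n₀ + ν ξ):
  P: 119.5 − 1(25.8) = 93.7
  Q: 0 + 1(25.8) = 25.8

25.8 kmol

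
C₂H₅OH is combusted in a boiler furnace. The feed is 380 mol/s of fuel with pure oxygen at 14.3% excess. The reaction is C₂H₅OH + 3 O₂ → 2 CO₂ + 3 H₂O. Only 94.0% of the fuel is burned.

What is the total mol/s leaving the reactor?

Stoichiometric O₂ = 3 × 380 = 1140 mol/s; O₂ fed = 1140 × 1.143 = 1303 mol/s.
Fuel reacted = 0.94 × 380 → ξ = 357.2 mol/s.
Outlet (n = n₀ + ν ξ):
  C₂H₅OH: 380 − 1(357.2) = 22.8
  O₂: 1303 − 3(357.2) = 231.4
  CO₂: 0 + 2(357.2) = 714.4
  H₂O: 0 + 3(357.2) = 1072
Total out = 22.8 + 231.4 + 714.4 + 1072 = 2040 mol/s.

2040 mol/s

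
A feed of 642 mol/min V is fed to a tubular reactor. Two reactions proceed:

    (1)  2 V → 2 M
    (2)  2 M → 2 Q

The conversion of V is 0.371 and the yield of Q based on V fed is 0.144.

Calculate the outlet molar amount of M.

146 mol/min

Conversion of V: V consumed = 2ξ₁ = 0.371 × 642 → ξ₁ = 119.1 mol/min.
Yield of Q: 2ξ₂ / 642 = 0.144 → ξ₂ = 46.22 mol/min.
Outlet amounts (n = n₀ + Σ ν·ξ):
  V: 642 − 2(119.1) = 403.8
  M: 0 + 2(119.1) − 2(46.22) = 145.7
  Q: 0 + 2(46.22) = 92.45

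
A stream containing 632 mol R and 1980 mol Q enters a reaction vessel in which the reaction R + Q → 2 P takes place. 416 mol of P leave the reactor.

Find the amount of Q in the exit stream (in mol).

For P: n = n₀ + 2ξ → 416 = 0 + 2ξ, giving ξ = 208 mol.
Outlet amounts (n = n₀ + ν ξ):
  R: 632 − 1(208) = 424
  Q: 1980 − 1(208) = 1772
  P: 0 + 2(208) = 416

1770 mol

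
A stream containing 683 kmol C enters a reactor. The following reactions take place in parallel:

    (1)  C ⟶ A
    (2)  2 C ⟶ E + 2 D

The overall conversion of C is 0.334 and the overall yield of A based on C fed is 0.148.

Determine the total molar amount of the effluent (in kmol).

Yield of A: 1ξ₁ / 683 = 0.148 → ξ₁ = 101.1 kmol.
Conversion of C: 1ξ₁ + 2ξ₂ = 0.334 × 683 = 228.1 → ξ₂ = 63.52 kmol.
Outlet amounts (n = n₀ + Σ ν·ξ):
  C: 683 − 1(101.1) − 2(63.52) = 454.9
  A: 0 + 1(101.1) = 101.1
  E: 0 + 1(63.52) = 63.52
  D: 0 + 2(63.52) = 127
Total out = 454.9 + 101.1 + 63.52 + 127 = 746.5 kmol.

747 kmol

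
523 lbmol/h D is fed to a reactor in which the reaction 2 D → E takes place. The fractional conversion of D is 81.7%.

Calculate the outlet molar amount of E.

214 lbmol/h

D reacted = 0.817 × 523 = 427.3 lbmol/h; ν_D = −2, so ξ = 427.3/2 = 213.6 lbmol/h.
Outlet amounts (n = n₀ + ν ξ):
  D: 523 − 2(213.6) = 95.71
  E: 0 + 1(213.6) = 213.6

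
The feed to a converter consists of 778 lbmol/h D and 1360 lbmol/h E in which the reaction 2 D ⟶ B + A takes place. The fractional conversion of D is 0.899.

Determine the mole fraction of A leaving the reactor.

0.164

D reacted = 0.899 × 778 = 699.4 lbmol/h; ν_D = −2, so ξ = 699.4/2 = 349.7 lbmol/h.
Outlet amounts (n = n₀ + ν ξ):
  D: 778 − 2(349.7) = 78.58
  B: 0 + 1(349.7) = 349.7
  A: 0 + 1(349.7) = 349.7
  E: 1360 (inert)
Total out = 2138 lbmol/h; y_A = 349.7 / 2138 = 0.1636.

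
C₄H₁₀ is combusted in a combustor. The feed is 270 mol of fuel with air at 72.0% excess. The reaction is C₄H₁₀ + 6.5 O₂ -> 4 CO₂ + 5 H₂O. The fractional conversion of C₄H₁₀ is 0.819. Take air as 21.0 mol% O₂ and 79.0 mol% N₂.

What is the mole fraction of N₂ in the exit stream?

0.758

Stoichiometric O₂ = 6.5 × 270 = 1755 mol; O₂ fed = 1755 × 1.720 = 3019 mol.
N₂ fed = 3019 × 79/21 = 11360 mol.
Fuel reacted = 0.819 × 270 → ξ = 221.1 mol.
Outlet (n = n₀ + ν ξ):
  C₄H₁₀: 270 − 1(221.1) = 48.87
  O₂: 3019 − 6.5(221.1) = 1581
  N₂: 11360 (inert)
  CO₂: 0 + 4(221.1) = 884.5
  H₂O: 0 + 5(221.1) = 1106
Total out = 14980 mol; y_N₂ = 11360 / 14980 = 0.7583.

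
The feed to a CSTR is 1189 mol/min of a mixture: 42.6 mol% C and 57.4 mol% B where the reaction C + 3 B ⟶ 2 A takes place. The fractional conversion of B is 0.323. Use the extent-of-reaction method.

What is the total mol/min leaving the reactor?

B reacted = 0.323 × 682.5 = 220.4 mol/min; ν_B = −3, so ξ = 220.4/3 = 73.48 mol/min.
Outlet amounts (n = n₀ + ν ξ):
  C: 506.5 − 1(73.48) = 433
  B: 682.5 − 3(73.48) = 462
  A: 0 + 2(73.48) = 147
Total out = 433 + 462 + 147 = 1042 mol/min.

1040 mol/min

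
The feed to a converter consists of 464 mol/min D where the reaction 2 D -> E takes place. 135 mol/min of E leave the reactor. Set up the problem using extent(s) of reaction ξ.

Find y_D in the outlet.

0.59

For E: n = n₀ + 1ξ → 135 = 0 + 1ξ, giving ξ = 135 mol/min.
Outlet amounts (n = n₀ + ν ξ):
  D: 464 − 2(135) = 194
  E: 0 + 1(135) = 135
Total out = 329 mol/min; y_D = 194 / 329 = 0.5897.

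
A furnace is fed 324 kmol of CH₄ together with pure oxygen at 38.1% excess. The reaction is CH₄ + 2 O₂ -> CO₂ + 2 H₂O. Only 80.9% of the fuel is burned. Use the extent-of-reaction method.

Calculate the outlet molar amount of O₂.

371 kmol

Stoichiometric O₂ = 2 × 324 = 648 kmol; O₂ fed = 648 × 1.381 = 894.9 kmol.
Fuel reacted = 0.809 × 324 → ξ = 262.1 kmol.
Outlet (n = n₀ + ν ξ):
  CH₄: 324 − 1(262.1) = 61.88
  O₂: 894.9 − 2(262.1) = 370.7
  CO₂: 0 + 1(262.1) = 262.1
  H₂O: 0 + 2(262.1) = 524.2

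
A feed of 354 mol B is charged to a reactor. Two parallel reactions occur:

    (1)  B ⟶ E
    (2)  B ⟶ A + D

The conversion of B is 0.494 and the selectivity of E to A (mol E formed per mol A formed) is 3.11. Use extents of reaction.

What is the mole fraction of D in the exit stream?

Conversion of B: B consumed = 0.494 × 354 = 174.9 mol = 1ξ₁ + 1ξ₂.
Selectivity: 1ξ₁ / (1ξ₂) = 3.11 → ξ₁ = 3.11 ξ₂.
Substitute: (1·3.11 + 1) ξ₂ = 174.9 → ξ₂ = 42.55 mol, ξ₁ = 132.3 mol.
Outlet amounts (n = n₀ + Σ ν·ξ):
  B: 354 − 1(132.3) − 1(42.55) = 179.1
  E: 0 + 1(132.3) = 132.3
  A: 0 + 1(42.55) = 42.55
  D: 0 + 1(42.55) = 42.55
Total out = 396.5 mol; y_D = 42.55 / 396.5 = 0.1073.

0.107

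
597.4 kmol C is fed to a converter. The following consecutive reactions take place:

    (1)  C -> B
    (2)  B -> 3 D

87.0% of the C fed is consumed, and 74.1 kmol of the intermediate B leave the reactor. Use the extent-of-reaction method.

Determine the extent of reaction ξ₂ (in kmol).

Conversion of C: C consumed = 1ξ₁ = 0.87 × 597.4 → ξ₁ = 519.7 kmol.
B balance: n_B = 0 + 1ξ₁ − 1ξ₂ = 74.1 → ξ₂ = (1·519.7 − 74.1)/1 = 445.6 kmol.
Outlet amounts (n = n₀ + Σ ν·ξ):
  C: 597.4 − 1(519.7) = 77.66
  B: 0 + 1(519.7) − 1(445.6) = 74.1
  D: 0 + 3(445.6) = 1337

ξ₂ = 446 kmol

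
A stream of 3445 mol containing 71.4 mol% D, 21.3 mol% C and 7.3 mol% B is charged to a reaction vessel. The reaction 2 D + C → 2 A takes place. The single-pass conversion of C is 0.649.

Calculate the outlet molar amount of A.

952 mol

C reacted = 0.649 × 733.8 = 476.2 mol; ν_C = −1, so ξ = 476.2/1 = 476.2 mol.
Outlet amounts (n = n₀ + ν ξ):
  D: 2460 − 2(476.2) = 1507
  C: 733.8 − 1(476.2) = 257.6
  A: 0 + 2(476.2) = 952.5
  B: 251.5 (inert)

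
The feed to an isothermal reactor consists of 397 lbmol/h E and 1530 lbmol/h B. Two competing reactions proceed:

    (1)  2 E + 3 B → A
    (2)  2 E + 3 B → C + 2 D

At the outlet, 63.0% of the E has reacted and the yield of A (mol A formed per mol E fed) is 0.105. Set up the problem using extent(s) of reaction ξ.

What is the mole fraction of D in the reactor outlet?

Yield of A: 1ξ₁ / 397 = 0.105 → ξ₁ = 41.68 lbmol/h.
Conversion of E: 2ξ₁ + 2ξ₂ = 0.63 × 397 = 250.1 → ξ₂ = 83.37 lbmol/h.
Outlet amounts (n = n₀ + Σ ν·ξ):
  E: 397 − 2(41.68) − 2(83.37) = 146.9
  B: 1530 − 3(41.68) − 3(83.37) = 1155
  A: 0 + 1(41.68) = 41.68
  C: 0 + 1(83.37) = 83.37
  D: 0 + 2(83.37) = 166.7
Total out = 1594 lbmol/h; y_D = 166.7 / 1594 = 0.1046.

0.105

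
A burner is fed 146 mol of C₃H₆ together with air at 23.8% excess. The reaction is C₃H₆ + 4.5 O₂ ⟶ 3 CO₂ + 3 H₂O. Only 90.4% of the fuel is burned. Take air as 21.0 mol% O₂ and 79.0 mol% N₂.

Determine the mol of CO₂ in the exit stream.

396 mol

Stoichiometric O₂ = 4.5 × 146 = 657 mol; O₂ fed = 657 × 1.238 = 813.4 mol.
N₂ fed = 813.4 × 79/21 = 3060 mol.
Fuel reacted = 0.904 × 146 → ξ = 132 mol.
Outlet (n = n₀ + ν ξ):
  C₃H₆: 146 − 1(132) = 14.02
  O₂: 813.4 − 4.5(132) = 219.4
  N₂: 3060 (inert)
  CO₂: 0 + 3(132) = 396
  H₂O: 0 + 3(132) = 396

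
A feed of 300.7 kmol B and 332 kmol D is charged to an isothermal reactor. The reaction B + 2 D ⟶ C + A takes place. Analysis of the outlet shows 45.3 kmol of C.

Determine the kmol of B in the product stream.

255 kmol

For C: n = n₀ + 1ξ → 45.3 = 0 + 1ξ, giving ξ = 45.3 kmol.
Outlet amounts (n = n₀ + ν ξ):
  B: 300.7 − 1(45.3) = 255.4
  D: 332 − 2(45.3) = 241.4
  C: 0 + 1(45.3) = 45.3
  A: 0 + 1(45.3) = 45.3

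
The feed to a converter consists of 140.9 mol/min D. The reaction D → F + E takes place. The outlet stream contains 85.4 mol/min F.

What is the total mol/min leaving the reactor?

For F: n = n₀ + 1ξ → 85.4 = 0 + 1ξ, giving ξ = 85.4 mol/min.
Outlet amounts (n = n₀ + ν ξ):
  D: 140.9 − 1(85.4) = 55.5
  F: 0 + 1(85.4) = 85.4
  E: 0 + 1(85.4) = 85.4
Total out = 55.5 + 85.4 + 85.4 = 226.3 mol/min.

226 mol/min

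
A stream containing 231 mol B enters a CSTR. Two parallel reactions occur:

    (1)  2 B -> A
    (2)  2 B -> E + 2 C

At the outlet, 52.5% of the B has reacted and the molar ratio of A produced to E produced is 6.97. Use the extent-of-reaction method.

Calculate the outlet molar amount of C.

15.2 mol

Conversion of B: B consumed = 0.525 × 231 = 121.3 mol = 2ξ₁ + 2ξ₂.
Selectivity: 1ξ₁ / (1ξ₂) = 6.97 → ξ₁ = 6.97 ξ₂.
Substitute: (2·6.97 + 2) ξ₂ = 121.3 → ξ₂ = 7.608 mol, ξ₁ = 53.03 mol.
Outlet amounts (n = n₀ + Σ ν·ξ):
  B: 231 − 2(53.03) − 2(7.608) = 109.7
  A: 0 + 1(53.03) = 53.03
  E: 0 + 1(7.608) = 7.608
  C: 0 + 2(7.608) = 15.22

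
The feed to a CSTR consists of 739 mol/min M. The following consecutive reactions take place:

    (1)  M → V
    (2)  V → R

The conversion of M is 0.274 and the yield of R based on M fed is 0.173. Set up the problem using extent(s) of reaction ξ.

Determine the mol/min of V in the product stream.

Conversion of M: M consumed = 1ξ₁ = 0.274 × 739 → ξ₁ = 202.5 mol/min.
Yield of R: 1ξ₂ / 739 = 0.173 → ξ₂ = 127.8 mol/min.
Outlet amounts (n = n₀ + Σ ν·ξ):
  M: 739 − 1(202.5) = 536.5
  V: 0 + 1(202.5) − 1(127.8) = 74.64
  R: 0 + 1(127.8) = 127.8

74.6 mol/min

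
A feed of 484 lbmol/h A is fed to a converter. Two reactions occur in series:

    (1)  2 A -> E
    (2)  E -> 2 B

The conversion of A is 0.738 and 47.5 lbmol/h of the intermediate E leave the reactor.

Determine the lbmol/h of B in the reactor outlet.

Conversion of A: A consumed = 2ξ₁ = 0.738 × 484 → ξ₁ = 178.6 lbmol/h.
E balance: n_E = 0 + 1ξ₁ − 1ξ₂ = 47.5 → ξ₂ = (1·178.6 − 47.5)/1 = 131.1 lbmol/h.
Outlet amounts (n = n₀ + Σ ν·ξ):
  A: 484 − 2(178.6) = 126.8
  E: 0 + 1(178.6) − 1(131.1) = 47.5
  B: 0 + 2(131.1) = 262.2

262 lbmol/h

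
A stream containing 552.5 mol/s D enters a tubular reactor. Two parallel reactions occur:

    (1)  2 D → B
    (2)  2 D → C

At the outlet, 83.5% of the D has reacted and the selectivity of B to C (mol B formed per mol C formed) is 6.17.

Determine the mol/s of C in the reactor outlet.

32.2 mol/s

Conversion of D: D consumed = 0.835 × 552.5 = 461.3 mol/s = 2ξ₁ + 2ξ₂.
Selectivity: 1ξ₁ / (1ξ₂) = 6.17 → ξ₁ = 6.17 ξ₂.
Substitute: (2·6.17 + 2) ξ₂ = 461.3 → ξ₂ = 32.17 mol/s, ξ₁ = 198.5 mol/s.
Outlet amounts (n = n₀ + Σ ν·ξ):
  D: 552.5 − 2(198.5) − 2(32.17) = 91.16
  B: 0 + 1(198.5) = 198.5
  C: 0 + 1(32.17) = 32.17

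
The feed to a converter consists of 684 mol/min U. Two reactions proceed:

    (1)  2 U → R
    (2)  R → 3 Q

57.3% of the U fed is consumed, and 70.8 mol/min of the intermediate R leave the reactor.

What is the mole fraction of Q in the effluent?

0.509

Conversion of U: U consumed = 2ξ₁ = 0.573 × 684 → ξ₁ = 196 mol/min.
R balance: n_R = 0 + 1ξ₁ − 1ξ₂ = 70.8 → ξ₂ = (1·196 − 70.8)/1 = 125.2 mol/min.
Outlet amounts (n = n₀ + Σ ν·ξ):
  U: 684 − 2(196) = 292.1
  R: 0 + 1(196) − 1(125.2) = 70.8
  Q: 0 + 3(125.2) = 375.5
Total out = 738.4 mol/min; y_Q = 375.5 / 738.4 = 0.5086.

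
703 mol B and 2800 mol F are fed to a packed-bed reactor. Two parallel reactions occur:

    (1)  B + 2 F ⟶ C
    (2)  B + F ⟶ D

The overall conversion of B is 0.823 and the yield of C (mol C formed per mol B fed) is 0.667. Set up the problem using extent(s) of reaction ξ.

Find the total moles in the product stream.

2460 mol

Yield of C: 1ξ₁ / 703 = 0.667 → ξ₁ = 468.9 mol.
Conversion of B: 1ξ₁ + 1ξ₂ = 0.823 × 703 = 578.6 → ξ₂ = 109.7 mol.
Outlet amounts (n = n₀ + Σ ν·ξ):
  B: 703 − 1(468.9) − 1(109.7) = 124.4
  F: 2800 − 2(468.9) − 1(109.7) = 1753
  C: 0 + 1(468.9) = 468.9
  D: 0 + 1(109.7) = 109.7
Total out = 124.4 + 1753 + 468.9 + 109.7 = 2456 mol.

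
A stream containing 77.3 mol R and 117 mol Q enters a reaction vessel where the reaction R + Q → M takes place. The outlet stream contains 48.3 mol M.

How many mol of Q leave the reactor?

68.7 mol

For M: n = n₀ + 1ξ → 48.3 = 0 + 1ξ, giving ξ = 48.3 mol.
Outlet amounts (n = n₀ + ν ξ):
  R: 77.3 − 1(48.3) = 29
  Q: 117 − 1(48.3) = 68.7
  M: 0 + 1(48.3) = 48.3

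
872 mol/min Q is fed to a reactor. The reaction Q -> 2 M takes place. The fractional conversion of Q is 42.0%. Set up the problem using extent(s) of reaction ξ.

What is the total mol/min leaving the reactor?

Q reacted = 0.42 × 872 = 366.2 mol/min; ν_Q = −1, so ξ = 366.2/1 = 366.2 mol/min.
Outlet amounts (n = n₀ + ν ξ):
  Q: 872 − 1(366.2) = 505.8
  M: 0 + 2(366.2) = 732.5
Total out = 505.8 + 732.5 = 1238 mol/min.

1240 mol/min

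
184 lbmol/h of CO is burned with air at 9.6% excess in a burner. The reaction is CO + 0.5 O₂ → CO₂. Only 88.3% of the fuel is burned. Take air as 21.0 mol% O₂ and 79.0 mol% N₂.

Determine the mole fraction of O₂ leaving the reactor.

Stoichiometric O₂ = 0.5 × 184 = 92 lbmol/h; O₂ fed = 92 × 1.096 = 100.8 lbmol/h.
N₂ fed = 100.8 × 79/21 = 379.3 lbmol/h.
Fuel reacted = 0.883 × 184 → ξ = 162.5 lbmol/h.
Outlet (n = n₀ + ν ξ):
  CO: 184 − 1(162.5) = 21.53
  O₂: 100.8 − 0.5(162.5) = 19.6
  N₂: 379.3 (inert)
  CO₂: 0 + 1(162.5) = 162.5
Total out = 582.9 lbmol/h; y_O₂ = 19.6 / 582.9 = 0.03362.

0.0336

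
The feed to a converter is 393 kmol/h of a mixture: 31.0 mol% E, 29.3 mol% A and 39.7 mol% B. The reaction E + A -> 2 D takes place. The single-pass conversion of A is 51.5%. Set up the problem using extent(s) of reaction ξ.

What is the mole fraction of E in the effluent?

0.159

A reacted = 0.515 × 115.1 = 59.3 kmol/h; ν_A = −1, so ξ = 59.3/1 = 59.3 kmol/h.
Outlet amounts (n = n₀ + ν ξ):
  E: 121.8 − 1(59.3) = 62.53
  A: 115.1 − 1(59.3) = 55.85
  D: 0 + 2(59.3) = 118.6
  B: 156 (inert)
Total out = 393 kmol/h; y_E = 62.53 / 393 = 0.1591.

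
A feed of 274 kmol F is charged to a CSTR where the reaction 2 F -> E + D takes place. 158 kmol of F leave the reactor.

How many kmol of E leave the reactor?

For F: n = n₀ − 2ξ → 158 = 274 − 2ξ, giving ξ = 58 kmol.
Outlet amounts (n = n₀ + ν ξ):
  F: 274 − 2(58) = 158
  E: 0 + 1(58) = 58
  D: 0 + 1(58) = 58

58 kmol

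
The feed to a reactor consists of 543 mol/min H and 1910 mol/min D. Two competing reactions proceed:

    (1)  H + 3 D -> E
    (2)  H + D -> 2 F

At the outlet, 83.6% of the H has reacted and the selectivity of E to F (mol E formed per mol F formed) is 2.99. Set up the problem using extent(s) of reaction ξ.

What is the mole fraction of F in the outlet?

Conversion of H: H consumed = 0.836 × 543 = 453.9 mol/min = 1ξ₁ + 1ξ₂.
Selectivity: 1ξ₁ / (2ξ₂) = 2.99 → ξ₁ = 5.98 ξ₂.
Substitute: (1·5.98 + 1) ξ₂ = 453.9 → ξ₂ = 65.04 mol/min, ξ₁ = 388.9 mol/min.
Outlet amounts (n = n₀ + Σ ν·ξ):
  H: 543 − 1(388.9) − 1(65.04) = 89.05
  D: 1910 − 3(388.9) − 1(65.04) = 678.2
  E: 0 + 1(388.9) = 388.9
  F: 0 + 2(65.04) = 130.1
Total out = 1286 mol/min; y_F = 130.1 / 1286 = 0.1011.

0.101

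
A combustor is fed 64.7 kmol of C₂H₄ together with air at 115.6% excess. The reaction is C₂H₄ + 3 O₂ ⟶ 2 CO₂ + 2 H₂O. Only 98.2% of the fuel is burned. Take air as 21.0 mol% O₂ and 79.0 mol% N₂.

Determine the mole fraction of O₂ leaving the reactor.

Stoichiometric O₂ = 3 × 64.7 = 194.1 kmol; O₂ fed = 194.1 × 2.156 = 418.5 kmol.
N₂ fed = 418.5 × 79/21 = 1574 kmol.
Fuel reacted = 0.982 × 64.7 → ξ = 63.54 kmol.
Outlet (n = n₀ + ν ξ):
  C₂H₄: 64.7 − 1(63.54) = 1.165
  O₂: 418.5 − 3(63.54) = 227.9
  N₂: 1574 (inert)
  CO₂: 0 + 2(63.54) = 127.1
  H₂O: 0 + 2(63.54) = 127.1
Total out = 2057 kmol; y_O₂ = 227.9 / 2057 = 0.1108.

0.111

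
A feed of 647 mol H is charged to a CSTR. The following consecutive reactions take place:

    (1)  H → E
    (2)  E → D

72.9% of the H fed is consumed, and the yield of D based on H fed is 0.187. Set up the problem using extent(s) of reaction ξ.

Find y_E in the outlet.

Conversion of H: H consumed = 1ξ₁ = 0.729 × 647 → ξ₁ = 471.7 mol.
Yield of D: 1ξ₂ / 647 = 0.187 → ξ₂ = 121 mol.
Outlet amounts (n = n₀ + Σ ν·ξ):
  H: 647 − 1(471.7) = 175.3
  E: 0 + 1(471.7) − 1(121) = 350.7
  D: 0 + 1(121) = 121
Total out = 647 mol; y_E = 350.7 / 647 = 0.542.

0.542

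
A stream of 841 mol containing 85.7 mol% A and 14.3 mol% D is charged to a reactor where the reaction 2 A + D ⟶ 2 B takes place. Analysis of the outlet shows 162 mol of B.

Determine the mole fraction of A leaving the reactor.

For B: n = n₀ + 2ξ → 162 = 0 + 2ξ, giving ξ = 81 mol.
Outlet amounts (n = n₀ + ν ξ):
  A: 720.7 − 2(81) = 558.7
  D: 120.3 − 1(81) = 39.26
  B: 0 + 2(81) = 162
Total out = 760 mol; y_A = 558.7 / 760 = 0.7352.

0.735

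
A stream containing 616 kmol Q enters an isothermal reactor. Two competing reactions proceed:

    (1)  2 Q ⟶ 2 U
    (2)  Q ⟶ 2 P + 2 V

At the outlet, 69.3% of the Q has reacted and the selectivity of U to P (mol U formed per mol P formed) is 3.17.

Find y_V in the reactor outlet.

0.147

Conversion of Q: Q consumed = 0.693 × 616 = 426.9 kmol = 2ξ₁ + 1ξ₂.
Selectivity: 2ξ₁ / (2ξ₂) = 3.17 → ξ₁ = 3.17 ξ₂.
Substitute: (2·3.17 + 1) ξ₂ = 426.9 → ξ₂ = 58.16 kmol, ξ₁ = 184.4 kmol.
Outlet amounts (n = n₀ + Σ ν·ξ):
  Q: 616 − 2(184.4) − 1(58.16) = 189.1
  U: 0 + 2(184.4) = 368.7
  P: 0 + 2(58.16) = 116.3
  V: 0 + 2(58.16) = 116.3
Total out = 790.5 kmol; y_V = 116.3 / 790.5 = 0.1471.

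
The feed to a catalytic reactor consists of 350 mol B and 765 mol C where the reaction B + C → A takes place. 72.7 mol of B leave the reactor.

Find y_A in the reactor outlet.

0.331

For B: n = n₀ − 1ξ → 72.7 = 350 − 1ξ, giving ξ = 277.3 mol.
Outlet amounts (n = n₀ + ν ξ):
  B: 350 − 1(277.3) = 72.7
  C: 765 − 1(277.3) = 487.7
  A: 0 + 1(277.3) = 277.3
Total out = 837.7 mol; y_A = 277.3 / 837.7 = 0.331.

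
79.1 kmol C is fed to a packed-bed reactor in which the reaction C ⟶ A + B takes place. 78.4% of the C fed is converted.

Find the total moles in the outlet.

C reacted = 0.784 × 79.1 = 62.01 kmol; ν_C = −1, so ξ = 62.01/1 = 62.01 kmol.
Outlet amounts (n = n₀ + ν ξ):
  C: 79.1 − 1(62.01) = 17.09
  A: 0 + 1(62.01) = 62.01
  B: 0 + 1(62.01) = 62.01
Total out = 17.09 + 62.01 + 62.01 = 141.1 kmol.

141 kmol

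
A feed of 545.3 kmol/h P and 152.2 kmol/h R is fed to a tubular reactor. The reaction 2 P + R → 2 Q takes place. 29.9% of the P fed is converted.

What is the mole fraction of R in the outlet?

P reacted = 0.299 × 545.3 = 163 kmol/h; ν_P = −2, so ξ = 163/2 = 81.52 kmol/h.
Outlet amounts (n = n₀ + ν ξ):
  P: 545.3 − 2(81.52) = 382.3
  R: 152.2 − 1(81.52) = 70.68
  Q: 0 + 2(81.52) = 163
Total out = 616 kmol/h; y_R = 70.68 / 616 = 0.1147.

0.115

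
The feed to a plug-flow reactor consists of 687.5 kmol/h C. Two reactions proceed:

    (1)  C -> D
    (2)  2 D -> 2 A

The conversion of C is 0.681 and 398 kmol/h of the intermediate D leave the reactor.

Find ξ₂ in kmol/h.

Conversion of C: C consumed = 1ξ₁ = 0.681 × 687.5 → ξ₁ = 468.2 kmol/h.
D balance: n_D = 0 + 1ξ₁ − 2ξ₂ = 398 → ξ₂ = (1·468.2 − 398)/2 = 35.09 kmol/h.
Outlet amounts (n = n₀ + Σ ν·ξ):
  C: 687.5 − 1(468.2) = 219.3
  D: 0 + 1(468.2) − 2(35.09) = 398
  A: 0 + 2(35.09) = 70.19

ξ₂ = 35.1 kmol/h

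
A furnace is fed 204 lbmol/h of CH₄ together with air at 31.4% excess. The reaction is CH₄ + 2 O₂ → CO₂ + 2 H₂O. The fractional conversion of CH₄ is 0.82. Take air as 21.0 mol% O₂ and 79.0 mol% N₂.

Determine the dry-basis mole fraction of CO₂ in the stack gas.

0.0691

Stoichiometric O₂ = 2 × 204 = 408 lbmol/h; O₂ fed = 408 × 1.314 = 536.1 lbmol/h.
N₂ fed = 536.1 × 79/21 = 2017 lbmol/h.
Fuel reacted = 0.82 × 204 → ξ = 167.3 lbmol/h.
Outlet (n = n₀ + ν ξ):
  CH₄: 204 − 1(167.3) = 36.72
  O₂: 536.1 − 2(167.3) = 201.6
  N₂: 2017 (inert)
  CO₂: 0 + 1(167.3) = 167.3
  H₂O: 0 + 2(167.3) = 334.6
Dry total = 2422 lbmol/h; y_CO₂ (dry) = 167.3 / 2422 = 0.06906.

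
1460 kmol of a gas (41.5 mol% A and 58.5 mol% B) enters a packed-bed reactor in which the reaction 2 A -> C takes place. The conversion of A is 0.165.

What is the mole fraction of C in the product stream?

0.0355

A reacted = 0.165 × 605.9 = 99.97 kmol; ν_A = −2, so ξ = 99.97/2 = 49.99 kmol.
Outlet amounts (n = n₀ + ν ξ):
  A: 605.9 − 2(49.99) = 505.9
  C: 0 + 1(49.99) = 49.99
  B: 854.1 (inert)
Total out = 1410 kmol; y_C = 49.99 / 1410 = 0.03545.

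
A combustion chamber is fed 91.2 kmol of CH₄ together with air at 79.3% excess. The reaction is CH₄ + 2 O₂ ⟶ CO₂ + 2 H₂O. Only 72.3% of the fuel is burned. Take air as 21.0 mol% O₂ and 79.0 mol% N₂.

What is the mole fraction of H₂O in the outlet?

Stoichiometric O₂ = 2 × 91.2 = 182.4 kmol; O₂ fed = 182.4 × 1.793 = 327 kmol.
N₂ fed = 327 × 79/21 = 1230 kmol.
Fuel reacted = 0.723 × 91.2 → ξ = 65.94 kmol.
Outlet (n = n₀ + ν ξ):
  CH₄: 91.2 − 1(65.94) = 25.26
  O₂: 327 − 2(65.94) = 195.2
  N₂: 1230 (inert)
  CO₂: 0 + 1(65.94) = 65.94
  H₂O: 0 + 2(65.94) = 131.9
Total out = 1649 kmol; y_H₂O = 131.9 / 1649 = 0.07999.

0.08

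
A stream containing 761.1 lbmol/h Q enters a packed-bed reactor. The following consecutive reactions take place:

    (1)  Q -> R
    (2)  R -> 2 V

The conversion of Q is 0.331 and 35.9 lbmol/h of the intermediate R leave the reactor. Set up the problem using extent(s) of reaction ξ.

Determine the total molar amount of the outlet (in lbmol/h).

977 lbmol/h

Conversion of Q: Q consumed = 1ξ₁ = 0.331 × 761.1 → ξ₁ = 251.9 lbmol/h.
R balance: n_R = 0 + 1ξ₁ − 1ξ₂ = 35.9 → ξ₂ = (1·251.9 − 35.9)/1 = 216 lbmol/h.
Outlet amounts (n = n₀ + Σ ν·ξ):
  Q: 761.1 − 1(251.9) = 509.2
  R: 0 + 1(251.9) − 1(216) = 35.9
  V: 0 + 2(216) = 432
Total out = 509.2 + 35.9 + 432 = 977.1 lbmol/h.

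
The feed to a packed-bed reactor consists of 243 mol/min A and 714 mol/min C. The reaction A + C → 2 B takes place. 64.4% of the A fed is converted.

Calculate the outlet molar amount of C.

558 mol/min

A reacted = 0.644 × 243 = 156.5 mol/min; ν_A = −1, so ξ = 156.5/1 = 156.5 mol/min.
Outlet amounts (n = n₀ + ν ξ):
  A: 243 − 1(156.5) = 86.51
  C: 714 − 1(156.5) = 557.5
  B: 0 + 2(156.5) = 313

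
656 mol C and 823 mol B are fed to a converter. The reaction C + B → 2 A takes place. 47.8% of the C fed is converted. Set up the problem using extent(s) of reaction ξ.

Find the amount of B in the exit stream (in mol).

C reacted = 0.478 × 656 = 313.6 mol; ν_C = −1, so ξ = 313.6/1 = 313.6 mol.
Outlet amounts (n = n₀ + ν ξ):
  C: 656 − 1(313.6) = 342.4
  B: 823 − 1(313.6) = 509.4
  A: 0 + 2(313.6) = 627.1

509 mol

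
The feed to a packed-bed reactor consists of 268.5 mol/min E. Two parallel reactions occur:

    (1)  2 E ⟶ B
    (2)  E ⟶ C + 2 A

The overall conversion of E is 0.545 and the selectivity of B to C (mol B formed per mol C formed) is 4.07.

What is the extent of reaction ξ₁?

Conversion of E: E consumed = 0.545 × 268.5 = 146.3 mol/min = 2ξ₁ + 1ξ₂.
Selectivity: 1ξ₁ / (1ξ₂) = 4.07 → ξ₁ = 4.07 ξ₂.
Substitute: (2·4.07 + 1) ξ₂ = 146.3 → ξ₂ = 16.01 mol/min, ξ₁ = 65.16 mol/min.
Outlet amounts (n = n₀ + Σ ν·ξ):
  E: 268.5 − 2(65.16) − 1(16.01) = 122.2
  B: 0 + 1(65.16) = 65.16
  C: 0 + 1(16.01) = 16.01
  A: 0 + 2(16.01) = 32.02

ξ₁ = 65.2 mol/min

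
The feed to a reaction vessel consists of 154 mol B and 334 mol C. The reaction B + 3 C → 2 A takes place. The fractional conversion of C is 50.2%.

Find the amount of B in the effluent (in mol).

C reacted = 0.502 × 334 = 167.7 mol; ν_C = −3, so ξ = 167.7/3 = 55.89 mol.
Outlet amounts (n = n₀ + ν ξ):
  B: 154 − 1(55.89) = 98.11
  C: 334 − 3(55.89) = 166.3
  A: 0 + 2(55.89) = 111.8

98.1 mol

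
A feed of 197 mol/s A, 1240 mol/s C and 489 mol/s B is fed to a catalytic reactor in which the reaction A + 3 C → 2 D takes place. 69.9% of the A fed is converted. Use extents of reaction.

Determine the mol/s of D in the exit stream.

A reacted = 0.699 × 197 = 137.7 mol/s; ν_A = −1, so ξ = 137.7/1 = 137.7 mol/s.
Outlet amounts (n = n₀ + ν ξ):
  A: 197 − 1(137.7) = 59.3
  C: 1240 − 3(137.7) = 826.9
  D: 0 + 2(137.7) = 275.4
  B: 489 (inert)

275 mol/s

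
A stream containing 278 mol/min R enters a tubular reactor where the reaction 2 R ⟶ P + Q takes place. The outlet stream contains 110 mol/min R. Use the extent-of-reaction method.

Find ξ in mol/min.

For R: n = n₀ − 2ξ → 110 = 278 − 2ξ, giving ξ = 84 mol/min.
Outlet amounts (n = n₀ + ν ξ):
  R: 278 − 2(84) = 110
  P: 0 + 1(84) = 84
  Q: 0 + 1(84) = 84

ξ = 84 mol/min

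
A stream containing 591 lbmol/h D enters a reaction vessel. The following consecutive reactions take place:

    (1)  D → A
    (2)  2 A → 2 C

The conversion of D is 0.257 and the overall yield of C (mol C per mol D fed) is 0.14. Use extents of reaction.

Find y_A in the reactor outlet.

Conversion of D: D consumed = 1ξ₁ = 0.257 × 591 → ξ₁ = 151.9 lbmol/h.
Yield of C: 2ξ₂ / 591 = 0.14 → ξ₂ = 41.37 lbmol/h.
Outlet amounts (n = n₀ + Σ ν·ξ):
  D: 591 − 1(151.9) = 439.1
  A: 0 + 1(151.9) − 2(41.37) = 69.15
  C: 0 + 2(41.37) = 82.74
Total out = 591 lbmol/h; y_A = 69.15 / 591 = 0.117.

0.117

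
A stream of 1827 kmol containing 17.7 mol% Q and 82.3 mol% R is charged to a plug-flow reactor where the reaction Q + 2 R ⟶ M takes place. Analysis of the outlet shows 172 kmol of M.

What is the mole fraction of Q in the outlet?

For M: n = n₀ + 1ξ → 172 = 0 + 1ξ, giving ξ = 172 kmol.
Outlet amounts (n = n₀ + ν ξ):
  Q: 323.4 − 1(172) = 151.4
  R: 1504 − 2(172) = 1160
  M: 0 + 1(172) = 172
Total out = 1483 kmol; y_Q = 151.4 / 1483 = 0.1021.

0.102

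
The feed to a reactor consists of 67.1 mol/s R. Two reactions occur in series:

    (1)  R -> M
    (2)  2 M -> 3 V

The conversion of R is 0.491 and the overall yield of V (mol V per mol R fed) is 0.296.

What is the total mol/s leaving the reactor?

Conversion of R: R consumed = 1ξ₁ = 0.491 × 67.1 → ξ₁ = 32.95 mol/s.
Yield of V: 3ξ₂ / 67.1 = 0.296 → ξ₂ = 6.621 mol/s.
Outlet amounts (n = n₀ + Σ ν·ξ):
  R: 67.1 − 1(32.95) = 34.15
  M: 0 + 1(32.95) − 2(6.621) = 19.71
  V: 0 + 3(6.621) = 19.86
Total out = 34.15 + 19.71 + 19.86 = 73.72 mol/s.

73.7 mol/s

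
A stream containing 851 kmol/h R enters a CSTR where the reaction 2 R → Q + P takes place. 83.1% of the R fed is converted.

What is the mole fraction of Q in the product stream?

0.415

R reacted = 0.831 × 851 = 707.2 kmol/h; ν_R = −2, so ξ = 707.2/2 = 353.6 kmol/h.
Outlet amounts (n = n₀ + ν ξ):
  R: 851 − 2(353.6) = 143.8
  Q: 0 + 1(353.6) = 353.6
  P: 0 + 1(353.6) = 353.6
Total out = 851 kmol/h; y_Q = 353.6 / 851 = 0.4155.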